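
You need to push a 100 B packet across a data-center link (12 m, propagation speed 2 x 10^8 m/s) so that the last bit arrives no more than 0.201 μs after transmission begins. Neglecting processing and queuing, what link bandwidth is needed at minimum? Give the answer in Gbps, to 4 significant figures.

5.674 Gbps

L = 800 bits.
Propagation delay = 12 / 200000000 = 0.06 μs.
Transmission budget = 0.201 − 0.06 = 0.141 μs.
R ≥ L / t_tx = 800 bits / 1.41e-07 s = 5.674 Gbps.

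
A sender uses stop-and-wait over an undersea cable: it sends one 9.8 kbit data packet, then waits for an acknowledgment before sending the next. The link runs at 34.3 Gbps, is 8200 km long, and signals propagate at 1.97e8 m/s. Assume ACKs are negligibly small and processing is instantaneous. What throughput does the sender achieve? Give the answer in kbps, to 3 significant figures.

t_tx = L/R = 9800/3.43e+10 = 2.85714e-07 s.
t_prop = 8200000/197000000 = 0.0416244 s; RTT = 0.0832487 s.
Cycle = t_tx + RTT = 0.083249 s.
Throughput = L / cycle = 9800 / 0.083249 = 118 kbps.

118 kbps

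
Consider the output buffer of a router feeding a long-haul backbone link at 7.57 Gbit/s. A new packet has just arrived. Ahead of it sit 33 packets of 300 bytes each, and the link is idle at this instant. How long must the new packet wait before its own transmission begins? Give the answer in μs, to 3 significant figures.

Each queued packet: L/R = 2400/7570000000 = 0.317041 μs.
33 queued → 10.4624 μs.
Queuing delay = 10.5 μs.

10.5 μs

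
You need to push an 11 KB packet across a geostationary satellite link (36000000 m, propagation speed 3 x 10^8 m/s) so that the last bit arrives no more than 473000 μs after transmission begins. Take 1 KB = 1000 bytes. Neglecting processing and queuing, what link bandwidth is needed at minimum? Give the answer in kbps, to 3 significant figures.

249 kbps

L = 88000 bits.
Propagation delay = 36000000 / 300000000 = 120000 μs.
Transmission budget = 473000 − 120000 = 353000 μs.
R ≥ L / t_tx = 88000 bits / 0.353 s = 249 kbps.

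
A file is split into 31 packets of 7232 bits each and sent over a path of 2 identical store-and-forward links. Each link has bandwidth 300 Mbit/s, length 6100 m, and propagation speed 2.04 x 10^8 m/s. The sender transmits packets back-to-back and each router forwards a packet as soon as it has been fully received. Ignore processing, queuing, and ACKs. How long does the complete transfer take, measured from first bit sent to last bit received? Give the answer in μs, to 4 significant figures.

831.2 μs

Per-hop transmission t_tx = L/R = 7232/300000000 = 24.1067 μs.
Per-hop propagation t_prop = 6100/204000000 = 29.902 μs.
Pipeline fill: first packet needs 2·t_tx to clear all hops; remaining 30 packets each add one t_tx.
Total = (2+31-1)·t_tx + 2·t_prop = 32·24.1067 + 2·29.902 = 831.2 μs.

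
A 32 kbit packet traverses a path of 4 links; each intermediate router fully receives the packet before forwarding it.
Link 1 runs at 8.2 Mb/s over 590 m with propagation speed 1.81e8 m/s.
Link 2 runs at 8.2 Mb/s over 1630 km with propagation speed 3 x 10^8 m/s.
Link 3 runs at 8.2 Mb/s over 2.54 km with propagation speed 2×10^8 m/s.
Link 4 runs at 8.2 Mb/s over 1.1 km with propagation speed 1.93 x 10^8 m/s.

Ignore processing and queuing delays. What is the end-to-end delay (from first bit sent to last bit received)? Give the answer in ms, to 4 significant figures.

L = 32000 bits.
Transmission delay per hop = L/R = 32000/8.2e+06 = 3.90244 ms; 4 hops → 15.6098 ms.
Propagation delays (d/s per hop): 0.00325967, 5.43333, 0.0127, 0.00569948 ms; sum = 5.45499 ms.
End-to-end = 21.06 ms.

21.06 ms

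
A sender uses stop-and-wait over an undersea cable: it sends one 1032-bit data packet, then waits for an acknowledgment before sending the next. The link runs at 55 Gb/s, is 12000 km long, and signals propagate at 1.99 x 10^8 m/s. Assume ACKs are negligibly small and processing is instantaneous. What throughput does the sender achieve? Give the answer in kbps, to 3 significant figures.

t_tx = L/R = 1032/55000000000 = 1.87636e-08 s.
t_prop = 12000000/199000000 = 0.0603015 s; RTT = 0.120603 s.
Cycle = t_tx + RTT = 0.120603 s.
Throughput = L / cycle = 1032 / 0.120603 = 8.56 kbps.

8.56 kbps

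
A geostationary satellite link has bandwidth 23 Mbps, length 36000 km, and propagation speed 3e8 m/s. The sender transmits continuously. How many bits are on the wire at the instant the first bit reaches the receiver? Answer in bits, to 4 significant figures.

Propagation delay = 36000000 / 300000000 = 0.12 s.
BDP = R × t_prop = 23000000 × 0.12 = 2760000 bits.

2760000 bits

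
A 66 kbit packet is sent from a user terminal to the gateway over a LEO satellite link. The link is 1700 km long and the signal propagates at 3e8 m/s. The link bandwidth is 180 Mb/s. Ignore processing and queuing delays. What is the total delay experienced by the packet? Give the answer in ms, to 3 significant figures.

6.03 ms

L = 66000 bits.
Transmission delay = L/R = 66000 / 180000000 = 0.366667 ms.
Propagation delay = d/s = 1700000 m / 300000000 m/s = 5.66667 ms.
Total = 6.03 ms.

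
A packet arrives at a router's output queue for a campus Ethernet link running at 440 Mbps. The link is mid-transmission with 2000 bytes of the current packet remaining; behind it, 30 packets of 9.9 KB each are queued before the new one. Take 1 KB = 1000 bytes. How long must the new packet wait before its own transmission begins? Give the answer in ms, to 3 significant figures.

Each queued packet: L/R = 79200/440000000 = 0.18 ms.
30 queued → 5.4 ms.
Plus remaining 16000 bits of current packet: 0.0363636 ms.
Queuing delay = 5.44 ms.

5.44 ms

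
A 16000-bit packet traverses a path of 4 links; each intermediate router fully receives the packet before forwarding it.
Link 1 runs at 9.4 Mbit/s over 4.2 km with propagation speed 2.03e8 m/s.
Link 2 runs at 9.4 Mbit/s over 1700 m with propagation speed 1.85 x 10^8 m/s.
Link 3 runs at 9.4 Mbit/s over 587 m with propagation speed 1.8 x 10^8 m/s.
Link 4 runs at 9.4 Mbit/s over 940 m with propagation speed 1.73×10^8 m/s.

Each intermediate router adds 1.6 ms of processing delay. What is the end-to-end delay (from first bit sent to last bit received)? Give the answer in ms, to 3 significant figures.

11.6 ms

Transmission delay per hop = L/R = 16000/9400000 = 1.70213 ms; 4 hops → 6.80851 ms.
Propagation delays (d/s per hop): 0.0206897, 0.00918919, 0.00326111, 0.00543353 ms; sum = 0.0385735 ms.
Processing at 3 router(s): 3 × 1.6 ms = 4.8 ms.
End-to-end = 11.6 ms.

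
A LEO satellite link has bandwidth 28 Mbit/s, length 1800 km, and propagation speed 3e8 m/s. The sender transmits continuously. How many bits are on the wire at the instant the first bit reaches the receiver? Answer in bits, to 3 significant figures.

168000 bits

Propagation delay = 1800000 / 300000000 = 0.006 s.
BDP = R × t_prop = 28000000 × 0.006 = 168000 bits.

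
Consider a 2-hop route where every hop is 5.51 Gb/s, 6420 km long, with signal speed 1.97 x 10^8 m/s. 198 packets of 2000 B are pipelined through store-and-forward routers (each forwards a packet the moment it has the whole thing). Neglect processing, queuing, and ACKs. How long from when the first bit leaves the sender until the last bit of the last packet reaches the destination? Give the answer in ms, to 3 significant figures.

65.8 ms

Per-hop transmission t_tx = L/R = 16000/5510000000 = 0.00290381 ms.
Per-hop propagation t_prop = 6420000/197000000 = 32.5888 ms.
Pipeline fill: first packet needs 2·t_tx to clear all hops; remaining 197 packets each add one t_tx.
Total = (2+198-1)·t_tx + 2·t_prop = 199·0.00290381 + 2·32.5888 = 65.8 ms.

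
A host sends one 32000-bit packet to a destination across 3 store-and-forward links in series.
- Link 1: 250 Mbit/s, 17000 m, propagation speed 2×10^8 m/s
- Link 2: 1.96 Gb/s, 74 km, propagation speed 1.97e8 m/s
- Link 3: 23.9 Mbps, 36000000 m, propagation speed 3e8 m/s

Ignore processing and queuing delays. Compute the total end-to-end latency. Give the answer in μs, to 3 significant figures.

122000 μs

Transmission delays (L/R per hop): 128, 16.3265, 1338.91 μs; sum = 1483.24 μs.
Propagation delays (d/s per hop): 85, 375.635, 120000 μs; sum = 120461 μs.
End-to-end = 122000 μs.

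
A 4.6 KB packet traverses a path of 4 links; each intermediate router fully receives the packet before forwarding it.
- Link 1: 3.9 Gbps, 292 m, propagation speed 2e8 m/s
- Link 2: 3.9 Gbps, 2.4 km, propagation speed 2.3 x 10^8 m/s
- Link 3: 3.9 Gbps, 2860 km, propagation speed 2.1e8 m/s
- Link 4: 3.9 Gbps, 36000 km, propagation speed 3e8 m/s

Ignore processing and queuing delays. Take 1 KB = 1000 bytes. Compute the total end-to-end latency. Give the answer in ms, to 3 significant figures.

L = 36800 bits.
Transmission delay per hop = L/R = 36800/3900000000 = 0.0094359 ms; 4 hops → 0.0377436 ms.
Propagation delays (d/s per hop): 0.00146, 0.0104348, 13.619, 120 ms; sum = 133.631 ms.
End-to-end = 134 ms.

134 ms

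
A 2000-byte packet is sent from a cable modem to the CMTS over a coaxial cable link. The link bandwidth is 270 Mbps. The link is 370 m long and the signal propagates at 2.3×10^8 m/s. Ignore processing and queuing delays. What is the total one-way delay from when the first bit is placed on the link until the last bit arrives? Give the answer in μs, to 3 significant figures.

L = 2000 × 8 = 16000 bits.
Transmission delay = L/R = 16000 / 270000000 = 59.2593 μs.
Propagation delay = d/s = 370 m / 2.3e+08 m/s = 1.6087 μs.
Total = 60.9 μs.

60.9 μs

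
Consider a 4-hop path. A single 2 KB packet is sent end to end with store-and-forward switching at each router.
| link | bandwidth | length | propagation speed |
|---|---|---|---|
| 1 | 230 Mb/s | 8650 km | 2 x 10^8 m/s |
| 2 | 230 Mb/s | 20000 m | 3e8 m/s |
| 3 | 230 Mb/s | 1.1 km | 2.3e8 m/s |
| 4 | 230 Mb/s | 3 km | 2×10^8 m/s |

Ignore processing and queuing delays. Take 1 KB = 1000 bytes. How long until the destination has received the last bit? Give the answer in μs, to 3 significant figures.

L = 16000 bits.
Transmission delay per hop = L/R = 16000/230000000 = 69.5652 μs; 4 hops → 278.261 μs.
Propagation delays (d/s per hop): 43250, 66.6667, 4.78261, 15 μs; sum = 43336.4 μs.
End-to-end = 43600 μs.

43600 μs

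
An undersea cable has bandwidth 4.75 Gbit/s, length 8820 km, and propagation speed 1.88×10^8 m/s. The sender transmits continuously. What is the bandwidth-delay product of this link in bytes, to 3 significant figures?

27900000 bytes

Propagation delay = 8820000 / 188000000 = 0.0469149 s.
BDP = R × t_prop = 4750000000 × 0.0469149 = 222846000 bits.
In bytes: 222846000/8 = 27900000 bytes.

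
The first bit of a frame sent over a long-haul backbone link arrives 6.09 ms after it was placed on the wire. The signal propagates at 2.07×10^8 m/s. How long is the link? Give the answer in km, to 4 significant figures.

1261 km

d = s × t_prop = 2.07e+08 × 0.00609 = 1261 km.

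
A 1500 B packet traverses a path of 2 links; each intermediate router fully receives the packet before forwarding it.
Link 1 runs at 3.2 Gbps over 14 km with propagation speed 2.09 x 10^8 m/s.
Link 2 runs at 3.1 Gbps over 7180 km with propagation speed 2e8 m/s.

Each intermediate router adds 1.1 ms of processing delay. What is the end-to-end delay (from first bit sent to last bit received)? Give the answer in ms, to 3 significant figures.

37.1 ms

L = 1500 × 8 = 12000 bits.
Transmission delays (L/R per hop): 0.00375, 0.00387097 ms; sum = 0.00762097 ms.
Propagation delays (d/s per hop): 0.0669856, 35.9 ms; sum = 35.967 ms.
Processing at 1 router(s): 1 × 1.1 ms = 1.1 ms.
End-to-end = 37.1 ms.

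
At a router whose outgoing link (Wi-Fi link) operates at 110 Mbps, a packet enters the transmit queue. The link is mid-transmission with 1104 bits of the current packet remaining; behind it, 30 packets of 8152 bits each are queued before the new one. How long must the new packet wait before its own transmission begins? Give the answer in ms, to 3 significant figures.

2.23 ms

Each queued packet: L/R = 8152/110000000 = 0.0741091 ms.
30 queued → 2.22327 ms.
Plus remaining 1104 bits of current packet: 0.0100364 ms.
Queuing delay = 2.23 ms.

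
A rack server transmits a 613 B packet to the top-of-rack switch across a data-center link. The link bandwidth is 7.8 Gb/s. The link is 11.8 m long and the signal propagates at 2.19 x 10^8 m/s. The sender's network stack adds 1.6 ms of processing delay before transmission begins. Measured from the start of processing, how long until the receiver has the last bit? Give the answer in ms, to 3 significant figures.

L = 613 × 8 = 4904 bits.
Transmission delay = L/R = 4904 / 7800000000 = 0.000628718 ms.
Propagation delay = d/s = 11.8 m / 219000000 m/s = 5.38813e-05 ms.
Plus processing delay 1.6 ms = 1.6 ms.
Total = 1.60 ms.

1.60 ms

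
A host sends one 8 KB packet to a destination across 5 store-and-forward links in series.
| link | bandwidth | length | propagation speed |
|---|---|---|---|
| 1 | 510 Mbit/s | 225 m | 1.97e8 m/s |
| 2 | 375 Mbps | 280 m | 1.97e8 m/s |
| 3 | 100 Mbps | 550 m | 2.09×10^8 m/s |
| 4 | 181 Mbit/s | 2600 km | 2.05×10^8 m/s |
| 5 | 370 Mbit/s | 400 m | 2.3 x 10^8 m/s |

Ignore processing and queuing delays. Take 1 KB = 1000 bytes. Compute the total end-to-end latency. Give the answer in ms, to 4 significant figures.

L = 64000 bits.
Transmission delays (L/R per hop): 0.12549, 0.170667, 0.64, 0.353591, 0.172973 ms; sum = 1.46272 ms.
Propagation delays (d/s per hop): 0.00114213, 0.00142132, 0.00263158, 12.6829, 0.00173913 ms; sum = 12.6899 ms.
End-to-end = 14.15 ms.

14.15 ms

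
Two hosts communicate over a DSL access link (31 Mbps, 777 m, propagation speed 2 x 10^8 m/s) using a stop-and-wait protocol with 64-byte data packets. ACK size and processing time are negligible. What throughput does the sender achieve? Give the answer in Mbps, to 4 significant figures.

t_tx = L/R = 512/31000000 = 1.65161e-05 s.
t_prop = 777/200000000 = 3.885e-06 s; RTT = 7.77e-06 s.
Cycle = t_tx + RTT = 2.42861e-05 s.
Throughput = L / cycle = 512 / 2.42861e-05 = 21.08 Mbps.

21.08 Mbps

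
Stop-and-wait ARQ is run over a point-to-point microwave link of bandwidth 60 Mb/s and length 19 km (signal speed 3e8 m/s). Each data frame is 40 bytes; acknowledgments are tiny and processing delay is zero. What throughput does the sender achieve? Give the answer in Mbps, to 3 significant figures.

t_tx = L/R = 320/60000000 = 5.33333e-06 s.
t_prop = 19000/300000000 = 6.33333e-05 s; RTT = 0.000126667 s.
Cycle = t_tx + RTT = 0.000132 s.
Throughput = L / cycle = 320 / 0.000132 = 2.42 Mbps.

2.42 Mbps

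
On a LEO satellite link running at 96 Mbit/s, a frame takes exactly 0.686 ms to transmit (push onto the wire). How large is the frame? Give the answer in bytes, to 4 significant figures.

8232 bytes

L = R × t_tx = 96000000 b/s × 0.000686 s = 65856 bits.
In bytes: 65856 / 8 = 8232 bytes.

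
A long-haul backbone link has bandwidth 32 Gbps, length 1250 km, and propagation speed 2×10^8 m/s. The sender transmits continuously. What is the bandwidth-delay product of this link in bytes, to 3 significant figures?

Propagation delay = 1250000 / 200000000 = 0.00625 s.
BDP = R × t_prop = 32000000000 × 0.00625 = 200000000 bits.
In bytes: 200000000/8 = 25000000 bytes.

25000000 bytes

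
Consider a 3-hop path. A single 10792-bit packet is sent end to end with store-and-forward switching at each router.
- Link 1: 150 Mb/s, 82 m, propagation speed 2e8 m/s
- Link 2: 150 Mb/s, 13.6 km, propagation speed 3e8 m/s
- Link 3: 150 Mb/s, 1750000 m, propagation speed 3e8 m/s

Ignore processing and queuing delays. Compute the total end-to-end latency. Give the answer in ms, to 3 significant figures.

Transmission delay per hop = L/R = 10792/150000000 = 0.0719467 ms; 3 hops → 0.21584 ms.
Propagation delays (d/s per hop): 0.00041, 0.0453333, 5.83333 ms; sum = 5.87908 ms.
End-to-end = 6.09 ms.

6.09 ms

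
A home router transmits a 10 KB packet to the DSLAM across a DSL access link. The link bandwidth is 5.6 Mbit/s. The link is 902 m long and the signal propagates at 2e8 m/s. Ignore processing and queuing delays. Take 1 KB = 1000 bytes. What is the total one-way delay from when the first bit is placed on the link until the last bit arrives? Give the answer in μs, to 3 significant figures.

14300 μs

L = 80000 bits.
Transmission delay = L/R = 80000 / 5600000 = 14285.7 μs.
Propagation delay = d/s = 902 m / 200000000 m/s = 4.51 μs.
Total = 14300 μs.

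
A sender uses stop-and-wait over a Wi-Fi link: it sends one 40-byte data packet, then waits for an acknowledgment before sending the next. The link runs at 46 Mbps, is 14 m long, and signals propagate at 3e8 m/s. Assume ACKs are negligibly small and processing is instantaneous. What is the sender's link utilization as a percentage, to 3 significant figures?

t_tx = L/R = 320/46000000 = 6.95652e-06 s.
t_prop = 14/300000000 = 4.66667e-08 s; RTT = 9.33333e-08 s.
Cycle = t_tx + RTT = 7.04986e-06 s.
Utilization = t_tx / cycle = 6.95652e-06/7.04986e-06 = 98.7 %.

98.7 %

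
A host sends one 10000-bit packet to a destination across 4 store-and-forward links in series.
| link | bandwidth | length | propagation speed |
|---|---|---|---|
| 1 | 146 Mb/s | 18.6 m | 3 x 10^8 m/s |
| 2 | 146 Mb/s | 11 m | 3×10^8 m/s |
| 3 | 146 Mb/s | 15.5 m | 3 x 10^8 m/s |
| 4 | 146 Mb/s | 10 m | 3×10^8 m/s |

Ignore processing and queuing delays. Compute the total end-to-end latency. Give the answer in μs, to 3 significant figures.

Transmission delay per hop = L/R = 10000/146000000 = 68.4932 μs; 4 hops → 273.973 μs.
Propagation delays (d/s per hop): 0.062, 0.0366667, 0.0516667, 0.0333333 μs; sum = 0.183667 μs.
End-to-end = 274 μs.

274 μs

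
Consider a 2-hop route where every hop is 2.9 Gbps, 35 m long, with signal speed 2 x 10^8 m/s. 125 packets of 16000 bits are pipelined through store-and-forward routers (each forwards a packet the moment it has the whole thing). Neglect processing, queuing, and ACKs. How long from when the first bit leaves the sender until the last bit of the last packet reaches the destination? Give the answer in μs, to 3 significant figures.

696 μs

Per-hop transmission t_tx = L/R = 16000/2900000000 = 5.51724 μs.
Per-hop propagation t_prop = 35/200000000 = 0.175 μs.
Pipeline fill: first packet needs 2·t_tx to clear all hops; remaining 124 packets each add one t_tx.
Total = (2+125-1)·t_tx + 2·t_prop = 126·5.51724 + 2·0.175 = 696 μs.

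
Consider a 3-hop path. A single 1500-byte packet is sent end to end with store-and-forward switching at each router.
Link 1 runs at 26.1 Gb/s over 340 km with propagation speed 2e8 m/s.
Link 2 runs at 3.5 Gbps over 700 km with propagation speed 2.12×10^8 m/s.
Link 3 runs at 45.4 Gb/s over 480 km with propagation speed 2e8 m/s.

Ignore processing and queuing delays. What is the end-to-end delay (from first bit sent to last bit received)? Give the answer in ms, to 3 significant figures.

7.41 ms

L = 1500 × 8 = 12000 bits.
Transmission delays (L/R per hop): 0.00045977, 0.00342857, 0.000264317 ms; sum = 0.00415266 ms.
Propagation delays (d/s per hop): 1.7, 3.30189, 2.4 ms; sum = 7.40189 ms.
End-to-end = 7.41 ms.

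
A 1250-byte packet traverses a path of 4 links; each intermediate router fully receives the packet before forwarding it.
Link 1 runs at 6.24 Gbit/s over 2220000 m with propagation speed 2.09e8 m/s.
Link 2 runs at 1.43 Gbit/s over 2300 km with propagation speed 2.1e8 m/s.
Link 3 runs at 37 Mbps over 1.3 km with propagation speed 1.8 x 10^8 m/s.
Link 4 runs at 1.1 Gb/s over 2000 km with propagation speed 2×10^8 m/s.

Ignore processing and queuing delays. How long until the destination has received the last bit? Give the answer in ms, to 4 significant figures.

L = 1250 × 8 = 10000 bits.
Transmission delays (L/R per hop): 0.00160256, 0.00699301, 0.27027, 0.00909091 ms; sum = 0.287957 ms.
Propagation delays (d/s per hop): 10.622, 10.9524, 0.00722222, 10 ms; sum = 31.5816 ms.
End-to-end = 31.87 ms.

31.87 ms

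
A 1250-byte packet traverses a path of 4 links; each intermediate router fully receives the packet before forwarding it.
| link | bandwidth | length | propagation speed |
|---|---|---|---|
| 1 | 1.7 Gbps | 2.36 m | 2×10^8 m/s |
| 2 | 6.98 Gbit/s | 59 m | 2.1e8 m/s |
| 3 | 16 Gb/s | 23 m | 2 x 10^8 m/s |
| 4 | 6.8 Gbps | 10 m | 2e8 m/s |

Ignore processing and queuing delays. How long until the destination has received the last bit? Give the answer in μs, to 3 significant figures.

9.87 μs

L = 1250 × 8 = 10000 bits.
Transmission delays (L/R per hop): 5.88235, 1.43266, 0.625, 1.47059 μs; sum = 9.41061 μs.
Propagation delays (d/s per hop): 0.0118, 0.280952, 0.115, 0.05 μs; sum = 0.457752 μs.
End-to-end = 9.87 μs.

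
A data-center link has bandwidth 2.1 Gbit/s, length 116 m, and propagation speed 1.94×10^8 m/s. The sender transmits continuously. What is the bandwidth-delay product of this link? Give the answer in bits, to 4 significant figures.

1256 bits

Propagation delay = 116 / 194000000 = 5.97938e-07 s.
BDP = R × t_prop = 2100000000 × 5.97938e-07 = 1255.67 bits.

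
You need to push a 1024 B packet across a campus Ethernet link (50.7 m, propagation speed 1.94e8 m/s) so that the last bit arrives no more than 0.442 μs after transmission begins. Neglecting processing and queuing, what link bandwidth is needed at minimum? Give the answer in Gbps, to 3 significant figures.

L = 8192 bits.
Propagation delay = 50.7 / 194000000 = 0.26134 μs.
Transmission budget = 0.442 − 0.26134 = 0.18066 μs.
R ≥ L / t_tx = 8192 bits / 1.8066e-07 s = 45.3 Gbps.

45.3 Gbps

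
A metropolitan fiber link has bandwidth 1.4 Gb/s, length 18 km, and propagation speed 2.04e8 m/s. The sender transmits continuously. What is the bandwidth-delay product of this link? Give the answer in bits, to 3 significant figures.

Propagation delay = 18000 / 204000000 = 8.82353e-05 s.
BDP = R × t_prop = 1400000000 × 8.82353e-05 = 123529 bits.

124000 bits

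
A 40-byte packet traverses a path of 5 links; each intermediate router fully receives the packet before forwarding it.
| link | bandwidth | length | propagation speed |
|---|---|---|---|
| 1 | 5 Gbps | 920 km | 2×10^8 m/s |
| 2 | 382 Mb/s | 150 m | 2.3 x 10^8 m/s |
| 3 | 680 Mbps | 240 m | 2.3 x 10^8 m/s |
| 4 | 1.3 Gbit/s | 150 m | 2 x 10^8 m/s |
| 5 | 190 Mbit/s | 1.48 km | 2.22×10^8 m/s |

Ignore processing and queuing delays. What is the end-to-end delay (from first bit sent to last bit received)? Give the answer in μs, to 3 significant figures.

4610 μs

L = 40 × 8 = 320 bits.
Transmission delays (L/R per hop): 0.064, 0.837696, 0.470588, 0.246154, 1.68421 μs; sum = 3.30265 μs.
Propagation delays (d/s per hop): 4600, 0.652174, 1.04348, 0.75, 6.66667 μs; sum = 4609.11 μs.
End-to-end = 4610 μs.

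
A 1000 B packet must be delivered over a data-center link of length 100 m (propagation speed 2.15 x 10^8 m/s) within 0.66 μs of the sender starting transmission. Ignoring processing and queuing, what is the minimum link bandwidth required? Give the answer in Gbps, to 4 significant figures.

41.05 Gbps

L = 8000 bits.
Propagation delay = 100 / 215000000 = 0.465116 μs.
Transmission budget = 0.66 − 0.465116 = 0.194884 μs.
R ≥ L / t_tx = 8000 bits / 1.94884e-07 s = 41.05 Gbps.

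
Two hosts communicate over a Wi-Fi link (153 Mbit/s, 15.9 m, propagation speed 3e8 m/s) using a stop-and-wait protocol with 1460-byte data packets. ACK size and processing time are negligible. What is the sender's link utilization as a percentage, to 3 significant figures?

99.9 %

t_tx = L/R = 11680/153000000 = 7.63399e-05 s.
t_prop = 15.9/300000000 = 5.3e-08 s; RTT = 1.06e-07 s.
Cycle = t_tx + RTT = 7.64459e-05 s.
Utilization = t_tx / cycle = 7.63399e-05/7.64459e-05 = 99.9 %.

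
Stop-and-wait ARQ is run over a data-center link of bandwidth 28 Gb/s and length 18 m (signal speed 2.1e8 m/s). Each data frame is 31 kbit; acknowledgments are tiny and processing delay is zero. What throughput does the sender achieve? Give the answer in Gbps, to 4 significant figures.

t_tx = L/R = 31000/28000000000 = 1.10714e-06 s.
t_prop = 18/210000000 = 8.57143e-08 s; RTT = 1.71429e-07 s.
Cycle = t_tx + RTT = 1.27857e-06 s.
Throughput = L / cycle = 31000 / 1.27857e-06 = 24.25 Gbps.

24.25 Gbps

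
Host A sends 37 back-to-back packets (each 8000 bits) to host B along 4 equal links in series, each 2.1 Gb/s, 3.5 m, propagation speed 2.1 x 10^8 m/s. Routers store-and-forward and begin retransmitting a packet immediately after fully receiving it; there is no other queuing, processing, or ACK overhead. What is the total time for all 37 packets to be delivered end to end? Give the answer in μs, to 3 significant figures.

152 μs

Per-hop transmission t_tx = L/R = 8000/2100000000 = 3.80952 μs.
Per-hop propagation t_prop = 3.5/210000000 = 0.0166667 μs.
Pipeline fill: first packet needs 4·t_tx to clear all hops; remaining 36 packets each add one t_tx.
Total = (4+37-1)·t_tx + 4·t_prop = 40·3.80952 + 4·0.0166667 = 152 μs.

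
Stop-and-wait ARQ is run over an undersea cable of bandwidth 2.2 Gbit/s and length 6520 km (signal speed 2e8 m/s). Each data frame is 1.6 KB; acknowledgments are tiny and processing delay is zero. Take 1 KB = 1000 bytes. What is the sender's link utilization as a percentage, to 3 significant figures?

t_tx = L/R = 12800/2200000000 = 5.81818e-06 s.
t_prop = 6520000/200000000 = 0.0326 s; RTT = 0.0652 s.
Cycle = t_tx + RTT = 0.0652058 s.
Utilization = t_tx / cycle = 5.81818e-06/0.0652058 = 0.00892 %.

0.00892 %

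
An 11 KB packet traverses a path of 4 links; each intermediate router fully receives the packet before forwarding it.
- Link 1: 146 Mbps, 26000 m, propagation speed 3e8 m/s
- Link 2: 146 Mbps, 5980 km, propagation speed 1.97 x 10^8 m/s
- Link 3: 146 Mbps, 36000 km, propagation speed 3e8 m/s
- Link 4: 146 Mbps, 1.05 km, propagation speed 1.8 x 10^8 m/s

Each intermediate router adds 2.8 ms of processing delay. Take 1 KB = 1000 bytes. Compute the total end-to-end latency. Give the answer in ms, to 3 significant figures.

L = 88000 bits.
Transmission delay per hop = L/R = 88000/146000000 = 0.60274 ms; 4 hops → 2.41096 ms.
Propagation delays (d/s per hop): 0.0866667, 30.3553, 120, 0.00583333 ms; sum = 150.448 ms.
Processing at 3 router(s): 3 × 2.8 ms = 8.4 ms.
End-to-end = 161 ms.

161 ms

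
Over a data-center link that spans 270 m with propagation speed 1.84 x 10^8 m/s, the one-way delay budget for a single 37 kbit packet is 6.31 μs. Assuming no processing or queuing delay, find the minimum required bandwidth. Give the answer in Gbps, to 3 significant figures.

7.64 Gbps

Propagation delay = 270 / 184000000 = 1.46739 μs.
Transmission budget = 6.31 − 1.46739 = 4.84261 μs.
R ≥ L / t_tx = 37000 bits / 4.84261e-06 s = 7.64 Gbps.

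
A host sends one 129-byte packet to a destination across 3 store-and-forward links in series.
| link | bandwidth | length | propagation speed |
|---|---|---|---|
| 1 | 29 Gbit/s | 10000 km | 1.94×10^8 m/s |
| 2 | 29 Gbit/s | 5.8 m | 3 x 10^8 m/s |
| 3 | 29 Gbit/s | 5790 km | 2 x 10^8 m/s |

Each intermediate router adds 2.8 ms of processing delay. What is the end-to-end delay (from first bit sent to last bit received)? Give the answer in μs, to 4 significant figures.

86100 μs

L = 129 × 8 = 1032 bits.
Transmission delay per hop = L/R = 1032/29000000000 = 0.0355862 μs; 3 hops → 0.106759 μs.
Propagation delays (d/s per hop): 51546.4, 0.0193333, 28950 μs; sum = 80496.4 μs.
Processing at 2 router(s): 2 × 2.8 ms = 5600 μs.
End-to-end = 86100 μs.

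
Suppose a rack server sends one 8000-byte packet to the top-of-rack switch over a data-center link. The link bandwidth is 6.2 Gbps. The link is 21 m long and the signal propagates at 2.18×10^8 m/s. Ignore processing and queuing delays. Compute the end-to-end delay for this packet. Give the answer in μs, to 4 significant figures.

L = 8000 × 8 = 64000 bits.
Transmission delay = L/R = 64000 / 6200000000 = 10.3226 μs.
Propagation delay = d/s = 21 m / 2.18e+08 m/s = 0.0963303 μs.
Total = 10.42 μs.

10.42 μs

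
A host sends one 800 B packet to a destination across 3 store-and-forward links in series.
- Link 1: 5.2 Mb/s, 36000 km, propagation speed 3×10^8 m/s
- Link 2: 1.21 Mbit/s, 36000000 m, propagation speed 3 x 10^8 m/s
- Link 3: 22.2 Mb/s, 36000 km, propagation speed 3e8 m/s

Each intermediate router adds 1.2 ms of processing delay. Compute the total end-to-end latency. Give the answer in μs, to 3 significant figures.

L = 800 × 8 = 6400 bits.
Transmission delays (L/R per hop): 1230.77, 5289.26, 288.288 μs; sum = 6808.31 μs.
Propagation delays (d/s per hop): 120000, 120000, 120000 μs; sum = 360000 μs.
Processing at 2 router(s): 2 × 1.2 ms = 2400 μs.
End-to-end = 369000 μs.

369000 μs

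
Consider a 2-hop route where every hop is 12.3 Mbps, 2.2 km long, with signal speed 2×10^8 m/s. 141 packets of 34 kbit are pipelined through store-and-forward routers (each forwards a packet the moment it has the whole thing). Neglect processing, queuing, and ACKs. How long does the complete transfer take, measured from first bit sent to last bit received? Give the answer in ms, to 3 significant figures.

Per-hop transmission t_tx = L/R = 34000/12300000 = 2.76423 ms.
Per-hop propagation t_prop = 2200/200000000 = 0.011 ms.
Pipeline fill: first packet needs 2·t_tx to clear all hops; remaining 140 packets each add one t_tx.
Total = (2+141-1)·t_tx + 2·t_prop = 142·2.76423 + 2·0.011 = 393 ms.

393 ms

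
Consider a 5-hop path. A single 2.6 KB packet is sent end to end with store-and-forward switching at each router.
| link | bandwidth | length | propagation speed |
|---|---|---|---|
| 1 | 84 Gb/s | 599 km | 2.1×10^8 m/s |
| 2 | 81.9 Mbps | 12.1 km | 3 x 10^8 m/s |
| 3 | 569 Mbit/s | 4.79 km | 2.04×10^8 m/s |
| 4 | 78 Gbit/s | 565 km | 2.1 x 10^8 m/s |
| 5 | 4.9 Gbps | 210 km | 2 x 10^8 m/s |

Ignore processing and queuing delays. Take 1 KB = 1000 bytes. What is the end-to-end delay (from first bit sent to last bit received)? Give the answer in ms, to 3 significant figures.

6.95 ms

L = 20800 bits.
Transmission delays (L/R per hop): 0.000247619, 0.253968, 0.0365554, 0.000266667, 0.0042449 ms; sum = 0.295283 ms.
Propagation delays (d/s per hop): 2.85238, 0.0403333, 0.0234804, 2.69048, 1.05 ms; sum = 6.65667 ms.
End-to-end = 6.95 ms.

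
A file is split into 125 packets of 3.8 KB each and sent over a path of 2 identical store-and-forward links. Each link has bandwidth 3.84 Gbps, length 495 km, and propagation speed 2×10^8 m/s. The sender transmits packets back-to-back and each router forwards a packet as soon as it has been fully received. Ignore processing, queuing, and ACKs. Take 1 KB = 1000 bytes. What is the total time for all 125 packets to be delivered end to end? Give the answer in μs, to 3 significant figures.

Per-hop transmission t_tx = L/R = 30400/3840000000 = 7.91667 μs.
Per-hop propagation t_prop = 495000/200000000 = 2475 μs.
Pipeline fill: first packet needs 2·t_tx to clear all hops; remaining 124 packets each add one t_tx.
Total = (2+125-1)·t_tx + 2·t_prop = 126·7.91667 + 2·2475 = 5950 μs.

5950 μs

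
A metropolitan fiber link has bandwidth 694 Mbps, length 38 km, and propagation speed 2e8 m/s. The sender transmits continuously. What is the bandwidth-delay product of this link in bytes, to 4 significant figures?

16480 bytes

Propagation delay = 38000 / 200000000 = 0.00019 s.
BDP = R × t_prop = 694000000 × 0.00019 = 131860 bits.
In bytes: 131860/8 = 16480 bytes.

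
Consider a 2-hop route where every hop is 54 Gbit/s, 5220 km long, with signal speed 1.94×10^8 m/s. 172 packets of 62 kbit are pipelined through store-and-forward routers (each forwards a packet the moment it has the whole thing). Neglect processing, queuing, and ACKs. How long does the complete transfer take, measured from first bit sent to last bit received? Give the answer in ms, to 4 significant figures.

Per-hop transmission t_tx = L/R = 62000/54000000000 = 0.00114815 ms.
Per-hop propagation t_prop = 5220000/194000000 = 26.9072 ms.
Pipeline fill: first packet needs 2·t_tx to clear all hops; remaining 171 packets each add one t_tx.
Total = (2+172-1)·t_tx + 2·t_prop = 173·0.00114815 + 2·26.9072 = 54.01 ms.

54.01 ms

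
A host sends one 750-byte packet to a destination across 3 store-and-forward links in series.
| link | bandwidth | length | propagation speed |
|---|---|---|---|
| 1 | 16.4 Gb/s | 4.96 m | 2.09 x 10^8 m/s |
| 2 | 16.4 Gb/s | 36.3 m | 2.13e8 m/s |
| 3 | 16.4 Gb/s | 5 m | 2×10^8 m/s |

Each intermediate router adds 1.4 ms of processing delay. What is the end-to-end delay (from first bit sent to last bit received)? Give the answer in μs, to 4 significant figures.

2801 μs

L = 750 × 8 = 6000 bits.
Transmission delay per hop = L/R = 6000/1.64e+10 = 0.365854 μs; 3 hops → 1.09756 μs.
Propagation delays (d/s per hop): 0.0237321, 0.170423, 0.025 μs; sum = 0.219155 μs.
Processing at 2 router(s): 2 × 1.4 ms = 2800 μs.
End-to-end = 2801 μs.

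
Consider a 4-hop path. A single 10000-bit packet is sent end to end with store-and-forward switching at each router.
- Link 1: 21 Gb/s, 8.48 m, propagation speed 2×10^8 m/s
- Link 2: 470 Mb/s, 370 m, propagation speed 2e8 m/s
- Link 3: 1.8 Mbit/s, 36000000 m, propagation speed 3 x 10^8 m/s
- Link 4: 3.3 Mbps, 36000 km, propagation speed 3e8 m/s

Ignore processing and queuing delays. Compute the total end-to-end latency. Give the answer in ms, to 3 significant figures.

Transmission delays (L/R per hop): 0.00047619, 0.0212766, 5.55556, 3.0303 ms; sum = 8.60761 ms.
Propagation delays (d/s per hop): 4.24e-05, 0.00185, 120, 120 ms; sum = 240.002 ms.
End-to-end = 249 ms.

249 ms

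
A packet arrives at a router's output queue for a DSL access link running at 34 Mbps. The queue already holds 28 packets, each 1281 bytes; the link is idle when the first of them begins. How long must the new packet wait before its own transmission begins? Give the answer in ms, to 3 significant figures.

8.44 ms

Each queued packet: L/R = 10248/34000000 = 0.301412 ms.
28 queued → 8.43953 ms.
Queuing delay = 8.44 ms.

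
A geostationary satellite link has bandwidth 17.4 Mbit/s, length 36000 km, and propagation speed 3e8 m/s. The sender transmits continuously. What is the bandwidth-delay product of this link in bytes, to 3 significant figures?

261000 bytes

Propagation delay = 36000000 / 300000000 = 0.12 s.
BDP = R × t_prop = 17400000 × 0.12 = 2088000 bits.
In bytes: 2088000/8 = 261000 bytes.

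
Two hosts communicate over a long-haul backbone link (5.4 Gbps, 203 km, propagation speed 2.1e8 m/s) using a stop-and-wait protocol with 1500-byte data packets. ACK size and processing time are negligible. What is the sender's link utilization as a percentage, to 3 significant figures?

t_tx = L/R = 12000/5400000000 = 2.22222e-06 s.
t_prop = 203000/210000000 = 0.000966667 s; RTT = 0.00193333 s.
Cycle = t_tx + RTT = 0.00193556 s.
Utilization = t_tx / cycle = 2.22222e-06/0.00193556 = 0.115 %.

0.115 %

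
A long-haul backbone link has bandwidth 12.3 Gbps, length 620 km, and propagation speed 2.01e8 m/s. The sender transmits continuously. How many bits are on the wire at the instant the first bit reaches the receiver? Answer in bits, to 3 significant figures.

Propagation delay = 620000 / 2.01e+08 = 0.00308458 s.
BDP = R × t_prop = 12300000000 × 0.00308458 = 37940300 bits.

37900000 bits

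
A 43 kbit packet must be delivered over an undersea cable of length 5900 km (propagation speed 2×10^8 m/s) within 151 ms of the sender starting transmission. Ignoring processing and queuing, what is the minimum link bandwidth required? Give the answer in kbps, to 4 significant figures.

353.9 kbps

Propagation delay = 5900000 / 200000000 = 29.5 ms.
Transmission budget = 151 − 29.5 = 121.5 ms.
R ≥ L / t_tx = 43000 bits / 0.1215 s = 353.9 kbps.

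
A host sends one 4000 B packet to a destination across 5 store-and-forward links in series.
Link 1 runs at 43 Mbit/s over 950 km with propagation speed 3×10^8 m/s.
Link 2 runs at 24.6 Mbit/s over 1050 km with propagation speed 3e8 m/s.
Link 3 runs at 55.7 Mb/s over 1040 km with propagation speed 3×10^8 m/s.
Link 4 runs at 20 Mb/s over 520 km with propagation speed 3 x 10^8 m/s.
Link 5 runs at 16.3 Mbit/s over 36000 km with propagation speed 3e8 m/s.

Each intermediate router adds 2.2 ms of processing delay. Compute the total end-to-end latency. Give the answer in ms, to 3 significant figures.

147 ms

L = 4000 × 8 = 32000 bits.
Transmission delays (L/R per hop): 0.744186, 1.30081, 0.574506, 1.6, 1.96319 ms; sum = 6.1827 ms.
Propagation delays (d/s per hop): 3.16667, 3.5, 3.46667, 1.73333, 120 ms; sum = 131.867 ms.
Processing at 4 router(s): 4 × 2.2 ms = 8.8 ms.
End-to-end = 147 ms.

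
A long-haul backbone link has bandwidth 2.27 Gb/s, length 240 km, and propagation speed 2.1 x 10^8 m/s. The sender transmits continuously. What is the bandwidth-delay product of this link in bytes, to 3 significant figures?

Propagation delay = 240000 / 210000000 = 0.00114286 s.
BDP = R × t_prop = 2270000000 × 0.00114286 = 2594290 bits.
In bytes: 2594290/8 = 324000 bytes.

324000 bytes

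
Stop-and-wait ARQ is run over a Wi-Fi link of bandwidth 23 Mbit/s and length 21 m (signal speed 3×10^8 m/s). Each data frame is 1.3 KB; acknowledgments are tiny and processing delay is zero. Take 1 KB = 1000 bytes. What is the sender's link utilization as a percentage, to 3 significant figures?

t_tx = L/R = 10400/23000000 = 0.000452174 s.
t_prop = 21/300000000 = 7e-08 s; RTT = 1.4e-07 s.
Cycle = t_tx + RTT = 0.000452314 s.
Utilization = t_tx / cycle = 0.000452174/0.000452314 = 100 %.

100 %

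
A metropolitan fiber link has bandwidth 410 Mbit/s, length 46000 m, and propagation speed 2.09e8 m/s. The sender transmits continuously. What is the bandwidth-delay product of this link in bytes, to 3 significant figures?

11300 bytes

Propagation delay = 46000 / 209000000 = 0.000220096 s.
BDP = R × t_prop = 410000000 × 0.000220096 = 90239.2 bits.
In bytes: 90239.2/8 = 11300 bytes.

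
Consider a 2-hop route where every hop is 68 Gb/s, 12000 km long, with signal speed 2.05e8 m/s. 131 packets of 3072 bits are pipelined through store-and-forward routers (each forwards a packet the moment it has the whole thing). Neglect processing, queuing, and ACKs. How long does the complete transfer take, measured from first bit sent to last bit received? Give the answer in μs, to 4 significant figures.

117100 μs

Per-hop transmission t_tx = L/R = 3072/68000000000 = 0.0451765 μs.
Per-hop propagation t_prop = 12000000/2.05e+08 = 58536.6 μs.
Pipeline fill: first packet needs 2·t_tx to clear all hops; remaining 130 packets each add one t_tx.
Total = (2+131-1)·t_tx + 2·t_prop = 132·0.0451765 + 2·58536.6 = 117100 μs.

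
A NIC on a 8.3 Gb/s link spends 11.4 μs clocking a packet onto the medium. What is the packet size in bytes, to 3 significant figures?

L = R × t_tx = 8.3e+09 b/s × 1.14e-05 s = 94620 bits.
In bytes: 94620 / 8 = 11800 bytes.

11800 bytes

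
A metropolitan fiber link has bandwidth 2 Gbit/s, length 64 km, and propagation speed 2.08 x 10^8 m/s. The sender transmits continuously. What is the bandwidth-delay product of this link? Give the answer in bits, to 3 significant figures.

Propagation delay = 64000 / 208000000 = 0.000307692 s.
BDP = R × t_prop = 2000000000 × 0.000307692 = 615385 bits.

615000 bits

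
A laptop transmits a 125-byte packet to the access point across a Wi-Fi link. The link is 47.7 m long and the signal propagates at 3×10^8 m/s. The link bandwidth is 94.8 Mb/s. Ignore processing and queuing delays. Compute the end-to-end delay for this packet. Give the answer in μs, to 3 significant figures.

L = 125 × 8 = 1000 bits.
Transmission delay = L/R = 1000 / 94800000 = 10.5485 μs.
Propagation delay = d/s = 47.7 m / 300000000 m/s = 0.159 μs.
Total = 10.7 μs.

10.7 μs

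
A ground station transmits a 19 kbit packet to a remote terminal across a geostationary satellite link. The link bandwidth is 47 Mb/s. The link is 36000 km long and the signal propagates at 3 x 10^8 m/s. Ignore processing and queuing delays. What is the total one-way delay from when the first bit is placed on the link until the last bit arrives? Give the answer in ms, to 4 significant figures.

120.4 ms

L = 19000 bits.
Transmission delay = L/R = 19000 / 47000000 = 0.404255 ms.
Propagation delay = d/s = 36000000 m / 300000000 m/s = 120 ms.
Total = 120.4 ms.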